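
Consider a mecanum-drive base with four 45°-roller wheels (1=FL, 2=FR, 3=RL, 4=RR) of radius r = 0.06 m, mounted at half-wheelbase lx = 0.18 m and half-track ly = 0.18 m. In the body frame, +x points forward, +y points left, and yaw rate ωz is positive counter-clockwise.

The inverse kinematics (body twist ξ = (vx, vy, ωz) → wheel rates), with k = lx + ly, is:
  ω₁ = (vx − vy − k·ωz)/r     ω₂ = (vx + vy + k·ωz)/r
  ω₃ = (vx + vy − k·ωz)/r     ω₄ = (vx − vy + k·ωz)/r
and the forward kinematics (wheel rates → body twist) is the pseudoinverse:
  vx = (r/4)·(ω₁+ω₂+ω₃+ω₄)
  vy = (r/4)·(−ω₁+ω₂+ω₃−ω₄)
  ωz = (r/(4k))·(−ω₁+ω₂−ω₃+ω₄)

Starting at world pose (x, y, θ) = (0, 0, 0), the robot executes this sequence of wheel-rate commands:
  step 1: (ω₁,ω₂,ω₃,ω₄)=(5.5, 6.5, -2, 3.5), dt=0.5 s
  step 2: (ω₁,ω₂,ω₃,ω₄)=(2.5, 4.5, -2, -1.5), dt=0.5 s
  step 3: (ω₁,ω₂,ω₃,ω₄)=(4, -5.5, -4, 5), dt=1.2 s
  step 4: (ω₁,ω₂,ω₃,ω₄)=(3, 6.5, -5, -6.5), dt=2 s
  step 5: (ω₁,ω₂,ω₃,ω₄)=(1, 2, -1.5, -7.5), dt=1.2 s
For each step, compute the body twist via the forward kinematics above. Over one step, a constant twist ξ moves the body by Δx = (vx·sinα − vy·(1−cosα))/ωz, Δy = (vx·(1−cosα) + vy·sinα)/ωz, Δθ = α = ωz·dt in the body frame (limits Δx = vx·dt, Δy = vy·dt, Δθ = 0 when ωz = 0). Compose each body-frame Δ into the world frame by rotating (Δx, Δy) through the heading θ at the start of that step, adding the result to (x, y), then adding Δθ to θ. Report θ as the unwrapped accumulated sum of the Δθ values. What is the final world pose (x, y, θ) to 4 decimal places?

step 1: ξ=(vx,vy,ωz)=(0.2025, -0.0675, 0.2708), dt=0.5 → body Δ=(0.1032, -0.0268, 0.1354) → world pose (0.1032, -0.0268, 0.1354)
step 2: ξ=(vx,vy,ωz)=(0.0525, 0.0225, 0.1042), dt=0.5 → body Δ=(0.0259, 0.0119, 0.0521) → world pose (0.1273, -0.0115, 0.1875)
step 3: ξ=(vx,vy,ωz)=(-0.0075, -0.2775, -0.0208), dt=1.2 → body Δ=(-0.0132, -0.3329, -0.0250) → world pose (0.1764, -0.3410, 0.1625)
step 4: ξ=(vx,vy,ωz)=(-0.0300, 0.0750, 0.0833), dt=2.0 → body Δ=(-0.0722, 0.1443, 0.1667) → world pose (0.0818, -0.2102, 0.3292)
step 5: ξ=(vx,vy,ωz)=(-0.0900, 0.1050, -0.2083), dt=1.2 → body Δ=(-0.0912, 0.1381, -0.2500) → world pose (-0.0491, -0.1090, 0.0792)

(-0.0491, -0.1090, 0.0792)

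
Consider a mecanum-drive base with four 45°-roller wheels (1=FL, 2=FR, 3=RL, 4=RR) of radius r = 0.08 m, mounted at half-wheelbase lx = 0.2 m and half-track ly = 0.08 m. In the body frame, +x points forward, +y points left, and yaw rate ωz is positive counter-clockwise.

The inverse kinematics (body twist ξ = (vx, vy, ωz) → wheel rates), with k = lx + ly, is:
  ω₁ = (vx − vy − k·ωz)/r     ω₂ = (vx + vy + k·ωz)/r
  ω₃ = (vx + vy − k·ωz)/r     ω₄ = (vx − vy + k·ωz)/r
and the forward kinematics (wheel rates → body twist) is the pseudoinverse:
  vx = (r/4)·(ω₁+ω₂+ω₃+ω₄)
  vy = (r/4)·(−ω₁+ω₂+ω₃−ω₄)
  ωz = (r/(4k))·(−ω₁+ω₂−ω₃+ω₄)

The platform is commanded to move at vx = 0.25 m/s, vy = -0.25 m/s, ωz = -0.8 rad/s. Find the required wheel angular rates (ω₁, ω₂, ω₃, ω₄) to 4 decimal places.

(9.0500, -2.8000, 2.8000, 3.4500)

k = lx + ly = 0.2 + 0.08 = 0.2800;  k·ωz = 0.2800·-0.8 = -0.2240
ω₁ (FL) = (vx − vy − k·ωz)/r = 0.7240/0.08 = 9.0500
ω₂ (FR) = (vx + vy + k·ωz)/r = -0.2240/0.08 = -2.8000
ω₃ (RL) = (vx + vy − k·ωz)/r = 0.2240/0.08 = 2.8000
ω₄ (RR) = (vx − vy + k·ωz)/r = 0.2760/0.08 = 3.4500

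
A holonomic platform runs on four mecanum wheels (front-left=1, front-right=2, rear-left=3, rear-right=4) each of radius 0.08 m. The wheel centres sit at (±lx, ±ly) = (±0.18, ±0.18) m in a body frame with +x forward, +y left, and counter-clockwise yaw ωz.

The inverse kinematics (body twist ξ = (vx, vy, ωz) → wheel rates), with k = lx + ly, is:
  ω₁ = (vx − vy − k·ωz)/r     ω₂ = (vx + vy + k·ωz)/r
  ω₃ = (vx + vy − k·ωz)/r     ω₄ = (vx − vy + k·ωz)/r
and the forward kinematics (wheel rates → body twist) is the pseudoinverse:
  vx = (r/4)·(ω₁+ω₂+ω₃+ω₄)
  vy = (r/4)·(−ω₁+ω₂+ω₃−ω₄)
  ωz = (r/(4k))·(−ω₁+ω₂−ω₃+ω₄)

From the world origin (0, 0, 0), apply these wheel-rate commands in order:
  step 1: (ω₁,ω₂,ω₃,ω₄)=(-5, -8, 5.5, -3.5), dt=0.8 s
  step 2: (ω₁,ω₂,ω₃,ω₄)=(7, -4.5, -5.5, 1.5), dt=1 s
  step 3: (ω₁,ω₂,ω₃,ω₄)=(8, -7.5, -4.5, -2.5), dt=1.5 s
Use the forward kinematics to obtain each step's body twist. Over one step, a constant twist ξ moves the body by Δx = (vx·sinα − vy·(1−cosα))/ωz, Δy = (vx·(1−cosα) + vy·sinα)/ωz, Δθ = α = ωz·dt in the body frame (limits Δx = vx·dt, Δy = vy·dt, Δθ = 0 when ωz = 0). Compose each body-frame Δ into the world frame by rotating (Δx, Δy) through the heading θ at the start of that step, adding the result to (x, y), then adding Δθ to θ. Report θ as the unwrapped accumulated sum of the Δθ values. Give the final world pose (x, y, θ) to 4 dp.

(-0.9187, -0.0671, -1.9083)

step 1: ξ=(vx,vy,ωz)=(-0.2200, 0.1200, -0.6667), dt=0.8 → body Δ=(-0.1428, 0.1373, -0.5333) → world pose (-0.1428, 0.1373, -0.5333)
step 2: ξ=(vx,vy,ωz)=(-0.0300, -0.3700, -0.2500), dt=1.0 → body Δ=(-0.0757, -0.3624, -0.2500) → world pose (-0.3922, -0.1363, -0.7833)
step 3: ξ=(vx,vy,ωz)=(-0.1300, -0.3500, -0.7500), dt=1.5 → body Δ=(-0.4218, -0.3225, -1.1250) → world pose (-0.9187, -0.0671, -1.9083)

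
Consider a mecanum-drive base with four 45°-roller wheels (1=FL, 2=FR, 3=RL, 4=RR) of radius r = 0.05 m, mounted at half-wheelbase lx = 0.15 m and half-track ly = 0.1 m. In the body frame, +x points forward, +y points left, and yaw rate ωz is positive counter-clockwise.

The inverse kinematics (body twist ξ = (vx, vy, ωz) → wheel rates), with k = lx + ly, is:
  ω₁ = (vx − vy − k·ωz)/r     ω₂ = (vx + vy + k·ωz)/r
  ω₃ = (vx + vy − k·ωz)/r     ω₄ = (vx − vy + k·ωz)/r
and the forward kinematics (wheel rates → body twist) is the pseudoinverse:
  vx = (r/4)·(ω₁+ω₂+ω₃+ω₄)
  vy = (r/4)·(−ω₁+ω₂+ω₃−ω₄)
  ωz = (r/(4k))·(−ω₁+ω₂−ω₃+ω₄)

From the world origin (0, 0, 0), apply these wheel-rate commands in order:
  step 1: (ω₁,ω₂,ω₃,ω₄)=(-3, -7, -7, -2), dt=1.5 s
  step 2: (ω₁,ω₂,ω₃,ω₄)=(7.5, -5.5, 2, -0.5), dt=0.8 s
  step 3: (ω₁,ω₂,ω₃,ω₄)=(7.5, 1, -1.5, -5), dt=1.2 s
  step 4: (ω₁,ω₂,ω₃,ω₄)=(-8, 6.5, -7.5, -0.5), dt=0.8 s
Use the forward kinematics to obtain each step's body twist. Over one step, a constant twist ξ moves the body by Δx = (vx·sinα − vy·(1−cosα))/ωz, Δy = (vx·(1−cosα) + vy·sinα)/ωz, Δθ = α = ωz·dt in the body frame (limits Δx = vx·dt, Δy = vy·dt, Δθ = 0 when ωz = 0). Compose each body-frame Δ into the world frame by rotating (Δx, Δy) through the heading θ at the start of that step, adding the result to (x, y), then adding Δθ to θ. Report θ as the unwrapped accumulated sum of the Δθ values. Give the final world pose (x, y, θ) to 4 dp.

(-0.3756, -0.2267, -0.2850)

step 1: ξ=(vx,vy,ωz)=(-0.2375, -0.1125, 0.0500), dt=1.5 → body Δ=(-0.3496, -0.1819, 0.0750) → world pose (-0.3496, -0.1819, 0.0750)
step 2: ξ=(vx,vy,ωz)=(0.0437, -0.1313, -0.7750), dt=0.8 → body Δ=(0.0013, -0.1089, -0.6200) → world pose (-0.3402, -0.2905, -0.5450)
step 3: ξ=(vx,vy,ωz)=(0.0250, -0.0375, -0.5000), dt=1.2 → body Δ=(0.0151, -0.0511, -0.6000) → world pose (-0.3537, -0.3420, -1.1450)
step 4: ξ=(vx,vy,ωz)=(-0.1188, 0.0938, 1.0750), dt=0.8 → body Δ=(-0.1140, 0.0277, 0.8600) → world pose (-0.3756, -0.2267, -0.2850)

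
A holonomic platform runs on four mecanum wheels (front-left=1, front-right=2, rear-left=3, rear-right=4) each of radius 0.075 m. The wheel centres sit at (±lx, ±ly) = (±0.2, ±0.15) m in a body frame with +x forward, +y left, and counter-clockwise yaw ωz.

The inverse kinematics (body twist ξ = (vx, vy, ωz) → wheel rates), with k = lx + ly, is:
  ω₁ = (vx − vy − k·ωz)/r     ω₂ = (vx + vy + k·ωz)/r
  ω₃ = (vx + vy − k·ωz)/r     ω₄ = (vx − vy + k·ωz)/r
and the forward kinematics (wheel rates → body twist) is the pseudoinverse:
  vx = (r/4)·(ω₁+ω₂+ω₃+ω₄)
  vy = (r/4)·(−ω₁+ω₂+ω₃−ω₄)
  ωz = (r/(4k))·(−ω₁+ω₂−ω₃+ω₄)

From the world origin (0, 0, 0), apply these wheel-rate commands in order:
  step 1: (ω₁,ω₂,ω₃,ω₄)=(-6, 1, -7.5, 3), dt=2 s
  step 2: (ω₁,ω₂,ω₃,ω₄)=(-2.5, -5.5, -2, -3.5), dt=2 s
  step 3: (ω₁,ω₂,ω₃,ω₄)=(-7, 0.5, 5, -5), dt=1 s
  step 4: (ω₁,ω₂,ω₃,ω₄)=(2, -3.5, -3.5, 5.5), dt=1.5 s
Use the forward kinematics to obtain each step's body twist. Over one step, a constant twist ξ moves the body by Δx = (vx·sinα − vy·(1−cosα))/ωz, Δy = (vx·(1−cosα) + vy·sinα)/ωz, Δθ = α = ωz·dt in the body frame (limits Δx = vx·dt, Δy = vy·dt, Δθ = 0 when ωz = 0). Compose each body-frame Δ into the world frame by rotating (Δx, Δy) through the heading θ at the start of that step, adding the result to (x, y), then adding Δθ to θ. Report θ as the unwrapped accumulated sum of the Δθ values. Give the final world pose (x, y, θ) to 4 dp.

step 1: ξ=(vx,vy,ωz)=(-0.1781, -0.0656, 0.9375), dt=2.0 → body Δ=(-0.0903, -0.3137, 1.8750) → world pose (-0.0903, -0.3137, 1.8750)
step 2: ξ=(vx,vy,ωz)=(-0.2531, -0.0281, -0.2411), dt=2.0 → body Δ=(-0.5002, 0.0656, -0.4821) → world pose (-0.0031, -0.8105, 1.3929)
step 3: ξ=(vx,vy,ωz)=(-0.1219, 0.3281, -0.1339), dt=1.0 → body Δ=(-0.0996, 0.3353, -0.1339) → world pose (-0.3507, -0.8492, 1.2589)
step 4: ξ=(vx,vy,ωz)=(0.0094, -0.2719, 0.1875), dt=1.5 → body Δ=(0.0708, -0.4005, 0.2812) → world pose (0.0522, -0.9047, 1.5402)

(0.0522, -0.9047, 1.5402)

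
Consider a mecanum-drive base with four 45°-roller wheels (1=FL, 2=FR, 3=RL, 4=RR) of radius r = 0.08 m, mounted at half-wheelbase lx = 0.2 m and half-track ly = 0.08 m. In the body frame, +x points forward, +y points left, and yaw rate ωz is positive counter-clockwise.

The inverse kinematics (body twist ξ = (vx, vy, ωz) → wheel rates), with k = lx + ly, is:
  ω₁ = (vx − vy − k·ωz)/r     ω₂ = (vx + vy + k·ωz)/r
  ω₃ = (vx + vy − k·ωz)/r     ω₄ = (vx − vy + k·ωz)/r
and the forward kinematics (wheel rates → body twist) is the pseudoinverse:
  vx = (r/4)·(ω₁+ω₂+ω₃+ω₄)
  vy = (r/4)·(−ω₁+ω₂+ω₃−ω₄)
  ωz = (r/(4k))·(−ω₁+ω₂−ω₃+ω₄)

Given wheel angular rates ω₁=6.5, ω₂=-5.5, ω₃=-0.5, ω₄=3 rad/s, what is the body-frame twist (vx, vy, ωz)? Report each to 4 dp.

k = lx + ly = 0.2 + 0.08 = 0.2800
ω₁+ω₂+ω₃+ω₄ = 3.5000  →  vx = (0.08/4)·3.5000 = 0.0700
−ω₁+ω₂+ω₃−ω₄ = -15.5000  →  vy = (0.08/4)·-15.5000 = -0.3100
−ω₁+ω₂−ω₃+ω₄ = -8.5000  →  ωz = (0.08/1.1200)·-8.5000 = -0.6071

(0.0700, -0.3100, -0.6071)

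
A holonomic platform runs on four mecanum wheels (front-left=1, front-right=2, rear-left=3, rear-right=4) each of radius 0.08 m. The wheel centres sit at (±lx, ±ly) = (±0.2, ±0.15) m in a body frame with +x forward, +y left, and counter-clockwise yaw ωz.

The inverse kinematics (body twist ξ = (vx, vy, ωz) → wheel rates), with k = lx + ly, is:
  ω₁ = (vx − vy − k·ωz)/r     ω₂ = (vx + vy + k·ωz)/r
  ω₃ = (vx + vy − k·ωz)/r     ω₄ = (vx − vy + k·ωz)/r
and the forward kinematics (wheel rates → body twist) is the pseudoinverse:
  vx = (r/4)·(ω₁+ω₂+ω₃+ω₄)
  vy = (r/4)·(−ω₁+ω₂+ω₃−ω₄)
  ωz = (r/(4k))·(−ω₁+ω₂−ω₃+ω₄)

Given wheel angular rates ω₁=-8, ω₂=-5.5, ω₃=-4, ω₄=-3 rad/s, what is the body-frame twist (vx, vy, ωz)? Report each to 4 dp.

(-0.4100, 0.0300, 0.2000)

k = lx + ly = 0.2 + 0.15 = 0.3500
ω₁+ω₂+ω₃+ω₄ = -20.5000  →  vx = (0.08/4)·-20.5000 = -0.4100
−ω₁+ω₂+ω₃−ω₄ = 1.5000  →  vy = (0.08/4)·1.5000 = 0.0300
−ω₁+ω₂−ω₃+ω₄ = 3.5000  →  ωz = (0.08/1.4000)·3.5000 = 0.2000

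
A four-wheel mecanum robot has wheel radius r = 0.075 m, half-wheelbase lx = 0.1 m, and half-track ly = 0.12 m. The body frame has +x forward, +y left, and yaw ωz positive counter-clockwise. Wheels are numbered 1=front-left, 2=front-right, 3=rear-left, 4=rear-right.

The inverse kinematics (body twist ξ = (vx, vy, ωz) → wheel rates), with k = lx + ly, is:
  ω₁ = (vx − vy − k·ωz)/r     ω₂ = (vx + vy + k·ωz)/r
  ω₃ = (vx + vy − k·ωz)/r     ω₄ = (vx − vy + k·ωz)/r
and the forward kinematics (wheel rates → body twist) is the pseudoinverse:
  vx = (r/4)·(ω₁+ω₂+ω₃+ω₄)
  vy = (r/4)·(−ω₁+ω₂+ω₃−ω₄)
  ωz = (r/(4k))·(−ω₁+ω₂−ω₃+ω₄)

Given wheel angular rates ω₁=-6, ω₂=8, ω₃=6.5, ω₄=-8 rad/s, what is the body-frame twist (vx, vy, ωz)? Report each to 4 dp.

(0.0094, 0.5344, -0.0426)

k = lx + ly = 0.1 + 0.12 = 0.2200
ω₁+ω₂+ω₃+ω₄ = 0.5000  →  vx = (0.075/4)·0.5000 = 0.0094
−ω₁+ω₂+ω₃−ω₄ = 28.5000  →  vy = (0.075/4)·28.5000 = 0.5344
−ω₁+ω₂−ω₃+ω₄ = -0.5000  →  ωz = (0.075/0.8800)·-0.5000 = -0.0426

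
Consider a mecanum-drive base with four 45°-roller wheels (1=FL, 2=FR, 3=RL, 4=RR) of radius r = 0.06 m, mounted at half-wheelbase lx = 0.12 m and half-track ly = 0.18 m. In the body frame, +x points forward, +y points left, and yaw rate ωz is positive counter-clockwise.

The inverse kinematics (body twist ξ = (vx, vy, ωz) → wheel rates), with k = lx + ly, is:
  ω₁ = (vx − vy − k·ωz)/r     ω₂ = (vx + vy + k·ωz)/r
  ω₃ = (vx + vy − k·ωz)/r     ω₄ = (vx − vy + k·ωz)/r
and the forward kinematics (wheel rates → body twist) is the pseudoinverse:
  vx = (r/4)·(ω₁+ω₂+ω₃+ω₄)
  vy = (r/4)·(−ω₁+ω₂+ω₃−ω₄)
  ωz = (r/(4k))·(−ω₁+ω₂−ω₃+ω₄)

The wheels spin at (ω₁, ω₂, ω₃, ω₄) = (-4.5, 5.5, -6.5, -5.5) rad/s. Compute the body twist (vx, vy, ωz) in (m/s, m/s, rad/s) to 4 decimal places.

k = lx + ly = 0.12 + 0.18 = 0.3000
ω₁+ω₂+ω₃+ω₄ = -11.0000  →  vx = (0.06/4)·-11.0000 = -0.1650
−ω₁+ω₂+ω₃−ω₄ = 9.0000  →  vy = (0.06/4)·9.0000 = 0.1350
−ω₁+ω₂−ω₃+ω₄ = 11.0000  →  ωz = (0.06/1.2000)·11.0000 = 0.5500

(-0.1650, 0.1350, 0.5500)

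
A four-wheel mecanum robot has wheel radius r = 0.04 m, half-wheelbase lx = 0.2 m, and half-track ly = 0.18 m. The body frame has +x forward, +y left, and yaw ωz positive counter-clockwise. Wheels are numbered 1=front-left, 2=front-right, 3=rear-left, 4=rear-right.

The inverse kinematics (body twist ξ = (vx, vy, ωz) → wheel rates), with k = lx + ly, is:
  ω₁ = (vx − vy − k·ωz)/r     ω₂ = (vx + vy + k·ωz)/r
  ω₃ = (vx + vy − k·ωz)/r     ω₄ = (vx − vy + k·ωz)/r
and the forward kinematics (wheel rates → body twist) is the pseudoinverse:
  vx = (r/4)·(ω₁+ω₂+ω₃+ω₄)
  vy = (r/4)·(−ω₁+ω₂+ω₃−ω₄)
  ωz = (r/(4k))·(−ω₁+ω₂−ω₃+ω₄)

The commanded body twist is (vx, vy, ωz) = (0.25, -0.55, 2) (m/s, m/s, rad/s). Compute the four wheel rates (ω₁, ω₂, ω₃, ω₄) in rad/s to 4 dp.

k = lx + ly = 0.2 + 0.18 = 0.3800;  k·ωz = 0.3800·2 = 0.7600
ω₁ (FL) = (vx − vy − k·ωz)/r = 0.0400/0.04 = 1.0000
ω₂ (FR) = (vx + vy + k·ωz)/r = 0.4600/0.04 = 11.5000
ω₃ (RL) = (vx + vy − k·ωz)/r = -1.0600/0.04 = -26.5000
ω₄ (RR) = (vx − vy + k·ωz)/r = 1.5600/0.04 = 39.0000

(1.0000, 11.5000, -26.5000, 39.0000)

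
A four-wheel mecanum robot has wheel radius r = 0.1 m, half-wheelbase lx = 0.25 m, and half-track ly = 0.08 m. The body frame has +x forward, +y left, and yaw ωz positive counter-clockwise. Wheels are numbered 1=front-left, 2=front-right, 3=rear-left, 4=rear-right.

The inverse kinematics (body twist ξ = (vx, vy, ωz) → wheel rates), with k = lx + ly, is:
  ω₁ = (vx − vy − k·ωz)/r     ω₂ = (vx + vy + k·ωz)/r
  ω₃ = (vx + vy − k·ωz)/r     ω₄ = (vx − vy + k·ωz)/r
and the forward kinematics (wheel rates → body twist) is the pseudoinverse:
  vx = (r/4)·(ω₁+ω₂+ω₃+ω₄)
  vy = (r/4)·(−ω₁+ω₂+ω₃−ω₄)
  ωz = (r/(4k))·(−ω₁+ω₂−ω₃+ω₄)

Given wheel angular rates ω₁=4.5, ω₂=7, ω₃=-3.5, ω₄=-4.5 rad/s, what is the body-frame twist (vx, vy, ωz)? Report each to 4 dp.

(0.0875, 0.0875, 0.1136)

k = lx + ly = 0.25 + 0.08 = 0.3300
ω₁+ω₂+ω₃+ω₄ = 3.5000  →  vx = (0.1/4)·3.5000 = 0.0875
−ω₁+ω₂+ω₃−ω₄ = 3.5000  →  vy = (0.1/4)·3.5000 = 0.0875
−ω₁+ω₂−ω₃+ω₄ = 1.5000  →  ωz = (0.1/1.3200)·1.5000 = 0.1136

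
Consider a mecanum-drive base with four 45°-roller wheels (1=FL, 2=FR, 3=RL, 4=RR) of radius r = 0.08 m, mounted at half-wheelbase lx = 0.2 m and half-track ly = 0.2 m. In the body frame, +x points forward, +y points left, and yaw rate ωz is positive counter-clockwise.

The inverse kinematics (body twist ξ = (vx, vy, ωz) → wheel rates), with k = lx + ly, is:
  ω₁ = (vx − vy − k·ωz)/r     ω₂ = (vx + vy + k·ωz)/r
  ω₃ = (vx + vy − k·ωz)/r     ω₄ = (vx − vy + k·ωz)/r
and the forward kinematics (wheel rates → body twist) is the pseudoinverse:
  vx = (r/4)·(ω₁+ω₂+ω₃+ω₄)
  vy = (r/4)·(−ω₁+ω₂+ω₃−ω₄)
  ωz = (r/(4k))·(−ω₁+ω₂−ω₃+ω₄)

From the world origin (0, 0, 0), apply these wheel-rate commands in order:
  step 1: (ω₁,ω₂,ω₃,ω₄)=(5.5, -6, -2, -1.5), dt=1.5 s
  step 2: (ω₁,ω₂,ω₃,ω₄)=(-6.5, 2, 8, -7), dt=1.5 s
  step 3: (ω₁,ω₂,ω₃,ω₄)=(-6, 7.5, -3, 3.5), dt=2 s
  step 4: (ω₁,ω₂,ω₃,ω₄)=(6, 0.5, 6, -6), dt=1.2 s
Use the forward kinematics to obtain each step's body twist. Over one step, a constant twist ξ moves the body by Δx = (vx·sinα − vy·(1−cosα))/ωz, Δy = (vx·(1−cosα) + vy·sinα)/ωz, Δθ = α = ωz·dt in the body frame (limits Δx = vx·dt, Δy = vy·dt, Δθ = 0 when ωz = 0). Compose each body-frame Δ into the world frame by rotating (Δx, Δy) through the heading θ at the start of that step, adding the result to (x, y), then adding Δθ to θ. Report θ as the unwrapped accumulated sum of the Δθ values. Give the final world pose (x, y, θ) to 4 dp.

step 1: ξ=(vx,vy,ωz)=(-0.0800, -0.2400, -0.5500), dt=1.5 → body Δ=(-0.2471, -0.2738, -0.8250) → world pose (-0.2471, -0.2738, -0.8250)
step 2: ξ=(vx,vy,ωz)=(-0.0700, 0.4700, -0.3250), dt=1.5 → body Δ=(0.0676, 0.7025, -0.4875) → world pose (0.3148, 0.1533, -1.3125)
step 3: ξ=(vx,vy,ωz)=(0.0400, 0.1400, 1.0000), dt=2.0 → body Δ=(-0.1619, 0.1839, 2.0000) → world pose (0.4513, 0.3568, 0.6875)
step 4: ξ=(vx,vy,ωz)=(0.1300, 0.1300, -0.8750), dt=1.2 → body Δ=(0.2035, 0.0542, -1.0500) → world pose (0.5741, 0.5278, -0.3625)

(0.5741, 0.5278, -0.3625)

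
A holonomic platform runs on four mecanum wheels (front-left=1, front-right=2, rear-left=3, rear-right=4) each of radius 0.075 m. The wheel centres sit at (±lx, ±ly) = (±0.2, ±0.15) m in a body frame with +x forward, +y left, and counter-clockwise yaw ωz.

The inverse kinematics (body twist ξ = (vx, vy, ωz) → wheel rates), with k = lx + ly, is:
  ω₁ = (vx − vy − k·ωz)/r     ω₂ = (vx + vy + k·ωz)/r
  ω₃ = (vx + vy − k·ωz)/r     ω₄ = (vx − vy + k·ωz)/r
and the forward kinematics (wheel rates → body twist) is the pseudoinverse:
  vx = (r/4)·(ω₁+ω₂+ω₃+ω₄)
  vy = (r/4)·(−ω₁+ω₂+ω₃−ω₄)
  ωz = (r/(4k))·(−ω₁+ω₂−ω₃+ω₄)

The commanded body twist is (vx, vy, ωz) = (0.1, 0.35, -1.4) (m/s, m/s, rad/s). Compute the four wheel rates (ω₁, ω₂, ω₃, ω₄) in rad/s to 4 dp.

k = lx + ly = 0.2 + 0.15 = 0.3500;  k·ωz = 0.3500·-1.4 = -0.4900
ω₁ (FL) = (vx − vy − k·ωz)/r = 0.2400/0.075 = 3.2000
ω₂ (FR) = (vx + vy + k·ωz)/r = -0.0400/0.075 = -0.5333
ω₃ (RL) = (vx + vy − k·ωz)/r = 0.9400/0.075 = 12.5333
ω₄ (RR) = (vx − vy + k·ωz)/r = -0.7400/0.075 = -9.8667

(3.2000, -0.5333, 12.5333, -9.8667)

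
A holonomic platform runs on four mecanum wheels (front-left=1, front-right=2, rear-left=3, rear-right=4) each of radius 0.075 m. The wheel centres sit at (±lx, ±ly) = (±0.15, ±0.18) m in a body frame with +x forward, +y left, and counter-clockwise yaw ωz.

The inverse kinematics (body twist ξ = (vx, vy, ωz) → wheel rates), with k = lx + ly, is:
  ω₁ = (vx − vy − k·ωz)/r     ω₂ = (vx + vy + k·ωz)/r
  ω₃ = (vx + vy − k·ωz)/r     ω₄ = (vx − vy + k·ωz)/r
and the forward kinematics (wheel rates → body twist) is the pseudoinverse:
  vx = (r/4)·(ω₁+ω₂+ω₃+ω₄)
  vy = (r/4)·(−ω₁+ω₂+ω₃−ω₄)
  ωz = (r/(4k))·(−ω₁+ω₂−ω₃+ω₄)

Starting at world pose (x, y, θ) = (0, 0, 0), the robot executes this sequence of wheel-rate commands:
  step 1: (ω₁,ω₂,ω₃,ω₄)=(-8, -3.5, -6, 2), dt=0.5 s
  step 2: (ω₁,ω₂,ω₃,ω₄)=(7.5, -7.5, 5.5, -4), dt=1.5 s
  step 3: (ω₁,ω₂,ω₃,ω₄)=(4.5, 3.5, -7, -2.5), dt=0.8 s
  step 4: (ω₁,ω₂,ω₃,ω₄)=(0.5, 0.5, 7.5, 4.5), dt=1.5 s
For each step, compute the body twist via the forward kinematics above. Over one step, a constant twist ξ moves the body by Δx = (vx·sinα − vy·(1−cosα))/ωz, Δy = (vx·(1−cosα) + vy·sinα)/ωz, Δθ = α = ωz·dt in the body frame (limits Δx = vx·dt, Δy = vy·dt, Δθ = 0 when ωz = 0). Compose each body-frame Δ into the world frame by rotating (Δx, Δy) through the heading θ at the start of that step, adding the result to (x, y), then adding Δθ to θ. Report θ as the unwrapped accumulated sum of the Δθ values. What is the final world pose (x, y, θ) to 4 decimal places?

step 1: ξ=(vx,vy,ωz)=(-0.2906, -0.0656, 0.7102), dt=0.5 → body Δ=(-0.1365, -0.0577, 0.3551) → world pose (-0.1365, -0.0577, 0.3551)
step 2: ξ=(vx,vy,ωz)=(0.0281, -0.1031, -1.3920), dt=1.5 → body Δ=(-0.0932, -0.0946, -2.0881) → world pose (-0.1910, -0.1787, -1.7330)
step 3: ξ=(vx,vy,ωz)=(-0.0281, -0.1031, 0.1989), dt=0.8 → body Δ=(-0.0159, -0.0839, 0.1591) → world pose (-0.2712, -0.1495, -1.5739)
step 4: ξ=(vx,vy,ωz)=(0.2437, 0.0563, -0.1705), dt=1.5 → body Δ=(0.3724, 0.0370, -0.2557) → world pose (-0.2354, -0.5220, -1.8295)

(-0.2354, -0.5220, -1.8295)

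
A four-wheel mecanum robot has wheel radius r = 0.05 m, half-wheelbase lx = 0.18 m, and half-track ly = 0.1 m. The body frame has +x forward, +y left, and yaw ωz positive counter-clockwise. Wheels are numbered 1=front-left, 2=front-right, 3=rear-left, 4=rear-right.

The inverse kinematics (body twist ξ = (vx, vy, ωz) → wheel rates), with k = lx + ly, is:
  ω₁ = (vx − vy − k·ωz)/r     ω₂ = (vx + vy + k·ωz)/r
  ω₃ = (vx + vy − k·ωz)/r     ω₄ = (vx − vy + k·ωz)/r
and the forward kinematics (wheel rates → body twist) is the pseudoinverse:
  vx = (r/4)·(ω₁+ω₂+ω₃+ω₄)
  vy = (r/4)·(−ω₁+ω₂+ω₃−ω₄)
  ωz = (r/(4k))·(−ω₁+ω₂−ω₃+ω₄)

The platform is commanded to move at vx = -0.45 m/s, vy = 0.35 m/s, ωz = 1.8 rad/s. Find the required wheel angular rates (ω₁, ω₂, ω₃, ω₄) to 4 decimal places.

(-26.0800, 8.0800, -12.0800, -5.9200)

k = lx + ly = 0.18 + 0.1 = 0.2800;  k·ωz = 0.2800·1.8 = 0.5040
ω₁ (FL) = (vx − vy − k·ωz)/r = -1.3040/0.05 = -26.0800
ω₂ (FR) = (vx + vy + k·ωz)/r = 0.4040/0.05 = 8.0800
ω₃ (RL) = (vx + vy − k·ωz)/r = -0.6040/0.05 = -12.0800
ω₄ (RR) = (vx − vy + k·ωz)/r = -0.2960/0.05 = -5.9200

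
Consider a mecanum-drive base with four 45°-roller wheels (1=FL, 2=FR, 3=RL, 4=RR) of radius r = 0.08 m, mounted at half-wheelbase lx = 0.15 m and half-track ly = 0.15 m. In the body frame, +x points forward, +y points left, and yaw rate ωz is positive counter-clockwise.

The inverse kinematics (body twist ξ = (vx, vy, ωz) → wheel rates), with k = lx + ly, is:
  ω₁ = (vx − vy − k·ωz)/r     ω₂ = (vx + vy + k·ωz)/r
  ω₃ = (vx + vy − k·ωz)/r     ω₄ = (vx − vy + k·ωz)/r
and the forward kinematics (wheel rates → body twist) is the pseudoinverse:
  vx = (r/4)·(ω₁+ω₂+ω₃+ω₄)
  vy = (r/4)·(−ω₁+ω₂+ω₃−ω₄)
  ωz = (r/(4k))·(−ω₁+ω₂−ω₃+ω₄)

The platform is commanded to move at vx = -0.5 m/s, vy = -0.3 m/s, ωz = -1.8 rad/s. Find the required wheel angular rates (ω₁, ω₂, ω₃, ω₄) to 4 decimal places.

(4.2500, -16.7500, -3.2500, -9.2500)

k = lx + ly = 0.15 + 0.15 = 0.3000;  k·ωz = 0.3000·-1.8 = -0.5400
ω₁ (FL) = (vx − vy − k·ωz)/r = 0.3400/0.08 = 4.2500
ω₂ (FR) = (vx + vy + k·ωz)/r = -1.3400/0.08 = -16.7500
ω₃ (RL) = (vx + vy − k·ωz)/r = -0.2600/0.08 = -3.2500
ω₄ (RR) = (vx − vy + k·ωz)/r = -0.7400/0.08 = -9.2500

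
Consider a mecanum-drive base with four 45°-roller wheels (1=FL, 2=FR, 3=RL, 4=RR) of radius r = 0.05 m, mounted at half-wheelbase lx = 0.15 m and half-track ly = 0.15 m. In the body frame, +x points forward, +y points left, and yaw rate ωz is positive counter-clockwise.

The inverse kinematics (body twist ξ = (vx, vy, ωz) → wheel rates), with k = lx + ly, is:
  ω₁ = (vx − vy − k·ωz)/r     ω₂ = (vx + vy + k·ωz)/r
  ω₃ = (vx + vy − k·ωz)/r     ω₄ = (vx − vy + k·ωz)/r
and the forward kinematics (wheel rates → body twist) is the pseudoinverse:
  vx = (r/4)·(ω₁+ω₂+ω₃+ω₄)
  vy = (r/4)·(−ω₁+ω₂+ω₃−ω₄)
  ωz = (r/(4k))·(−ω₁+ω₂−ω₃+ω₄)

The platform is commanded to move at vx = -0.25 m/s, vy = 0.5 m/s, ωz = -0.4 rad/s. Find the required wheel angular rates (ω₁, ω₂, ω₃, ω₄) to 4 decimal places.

k = lx + ly = 0.15 + 0.15 = 0.3000;  k·ωz = 0.3000·-0.4 = -0.1200
ω₁ (FL) = (vx − vy − k·ωz)/r = -0.6300/0.05 = -12.6000
ω₂ (FR) = (vx + vy + k·ωz)/r = 0.1300/0.05 = 2.6000
ω₃ (RL) = (vx + vy − k·ωz)/r = 0.3700/0.05 = 7.4000
ω₄ (RR) = (vx − vy + k·ωz)/r = -0.8700/0.05 = -17.4000

(-12.6000, 2.6000, 7.4000, -17.4000)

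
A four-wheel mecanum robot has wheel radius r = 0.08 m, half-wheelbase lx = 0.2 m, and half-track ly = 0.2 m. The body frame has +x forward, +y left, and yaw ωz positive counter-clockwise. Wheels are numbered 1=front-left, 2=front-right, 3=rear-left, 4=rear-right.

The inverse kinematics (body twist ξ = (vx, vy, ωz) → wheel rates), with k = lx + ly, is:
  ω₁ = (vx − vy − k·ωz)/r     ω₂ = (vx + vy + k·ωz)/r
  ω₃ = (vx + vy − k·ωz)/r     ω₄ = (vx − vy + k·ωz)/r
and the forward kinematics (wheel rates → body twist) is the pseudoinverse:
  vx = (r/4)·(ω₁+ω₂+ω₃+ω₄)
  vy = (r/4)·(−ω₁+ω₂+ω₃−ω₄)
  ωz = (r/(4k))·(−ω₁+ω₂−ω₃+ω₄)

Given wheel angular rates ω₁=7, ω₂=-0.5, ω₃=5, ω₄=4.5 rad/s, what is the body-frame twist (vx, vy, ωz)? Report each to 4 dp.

k = lx + ly = 0.2 + 0.2 = 0.4000
ω₁+ω₂+ω₃+ω₄ = 16.0000  →  vx = (0.08/4)·16.0000 = 0.3200
−ω₁+ω₂+ω₃−ω₄ = -7.0000  →  vy = (0.08/4)·-7.0000 = -0.1400
−ω₁+ω₂−ω₃+ω₄ = -8.0000  →  ωz = (0.08/1.6000)·-8.0000 = -0.4000

(0.3200, -0.1400, -0.4000)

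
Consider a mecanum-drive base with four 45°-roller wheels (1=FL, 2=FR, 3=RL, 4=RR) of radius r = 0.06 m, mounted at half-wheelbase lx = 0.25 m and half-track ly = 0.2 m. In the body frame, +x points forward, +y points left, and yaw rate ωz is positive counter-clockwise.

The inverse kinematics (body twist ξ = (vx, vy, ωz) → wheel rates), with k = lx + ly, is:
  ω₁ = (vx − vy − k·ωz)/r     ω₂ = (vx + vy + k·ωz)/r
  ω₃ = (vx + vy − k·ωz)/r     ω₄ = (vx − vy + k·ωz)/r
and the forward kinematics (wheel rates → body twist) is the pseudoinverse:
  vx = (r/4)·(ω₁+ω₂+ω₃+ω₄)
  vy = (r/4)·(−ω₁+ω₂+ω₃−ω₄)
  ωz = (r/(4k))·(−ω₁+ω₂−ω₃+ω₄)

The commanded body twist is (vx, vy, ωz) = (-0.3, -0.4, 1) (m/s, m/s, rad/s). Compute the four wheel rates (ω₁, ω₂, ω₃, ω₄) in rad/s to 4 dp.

(-5.8333, -4.1667, -19.1667, 9.1667)

k = lx + ly = 0.25 + 0.2 = 0.4500;  k·ωz = 0.4500·1 = 0.4500
ω₁ (FL) = (vx − vy − k·ωz)/r = -0.3500/0.06 = -5.8333
ω₂ (FR) = (vx + vy + k·ωz)/r = -0.2500/0.06 = -4.1667
ω₃ (RL) = (vx + vy − k·ωz)/r = -1.1500/0.06 = -19.1667
ω₄ (RR) = (vx − vy + k·ωz)/r = 0.5500/0.06 = 9.1667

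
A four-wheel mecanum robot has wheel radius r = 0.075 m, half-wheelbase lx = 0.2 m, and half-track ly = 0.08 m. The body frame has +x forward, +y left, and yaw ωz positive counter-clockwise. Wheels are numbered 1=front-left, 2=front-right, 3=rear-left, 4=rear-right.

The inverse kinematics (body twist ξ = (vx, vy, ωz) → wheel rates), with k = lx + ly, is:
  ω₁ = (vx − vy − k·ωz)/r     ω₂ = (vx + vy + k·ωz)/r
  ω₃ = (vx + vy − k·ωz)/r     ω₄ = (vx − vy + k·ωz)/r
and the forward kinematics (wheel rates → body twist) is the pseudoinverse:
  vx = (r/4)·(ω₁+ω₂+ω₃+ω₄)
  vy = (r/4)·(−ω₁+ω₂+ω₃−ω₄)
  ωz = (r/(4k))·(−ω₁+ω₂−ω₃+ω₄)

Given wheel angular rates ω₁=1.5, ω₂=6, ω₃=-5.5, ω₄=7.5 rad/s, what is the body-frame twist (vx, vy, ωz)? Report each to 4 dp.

k = lx + ly = 0.2 + 0.08 = 0.2800
ω₁+ω₂+ω₃+ω₄ = 9.5000  →  vx = (0.075/4)·9.5000 = 0.1781
−ω₁+ω₂+ω₃−ω₄ = -8.5000  →  vy = (0.075/4)·-8.5000 = -0.1594
−ω₁+ω₂−ω₃+ω₄ = 17.5000  →  ωz = (0.075/1.1200)·17.5000 = 1.1719

(0.1781, -0.1594, 1.1719)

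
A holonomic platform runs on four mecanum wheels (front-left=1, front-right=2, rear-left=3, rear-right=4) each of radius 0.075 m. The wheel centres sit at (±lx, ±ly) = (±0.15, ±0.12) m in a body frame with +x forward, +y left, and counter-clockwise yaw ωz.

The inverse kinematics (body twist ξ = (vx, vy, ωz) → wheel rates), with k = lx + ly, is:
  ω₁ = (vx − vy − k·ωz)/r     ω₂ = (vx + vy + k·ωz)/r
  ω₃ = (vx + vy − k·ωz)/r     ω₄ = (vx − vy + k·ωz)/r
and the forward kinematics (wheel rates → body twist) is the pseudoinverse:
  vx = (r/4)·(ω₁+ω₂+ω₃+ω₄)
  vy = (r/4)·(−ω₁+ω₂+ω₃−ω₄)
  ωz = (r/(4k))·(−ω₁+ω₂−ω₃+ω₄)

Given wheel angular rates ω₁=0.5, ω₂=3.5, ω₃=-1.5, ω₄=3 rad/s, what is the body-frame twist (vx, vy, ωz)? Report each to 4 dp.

(0.1031, -0.0281, 0.5208)

k = lx + ly = 0.15 + 0.12 = 0.2700
ω₁+ω₂+ω₃+ω₄ = 5.5000  →  vx = (0.075/4)·5.5000 = 0.1031
−ω₁+ω₂+ω₃−ω₄ = -1.5000  →  vy = (0.075/4)·-1.5000 = -0.0281
−ω₁+ω₂−ω₃+ω₄ = 7.5000  →  ωz = (0.075/1.0800)·7.5000 = 0.5208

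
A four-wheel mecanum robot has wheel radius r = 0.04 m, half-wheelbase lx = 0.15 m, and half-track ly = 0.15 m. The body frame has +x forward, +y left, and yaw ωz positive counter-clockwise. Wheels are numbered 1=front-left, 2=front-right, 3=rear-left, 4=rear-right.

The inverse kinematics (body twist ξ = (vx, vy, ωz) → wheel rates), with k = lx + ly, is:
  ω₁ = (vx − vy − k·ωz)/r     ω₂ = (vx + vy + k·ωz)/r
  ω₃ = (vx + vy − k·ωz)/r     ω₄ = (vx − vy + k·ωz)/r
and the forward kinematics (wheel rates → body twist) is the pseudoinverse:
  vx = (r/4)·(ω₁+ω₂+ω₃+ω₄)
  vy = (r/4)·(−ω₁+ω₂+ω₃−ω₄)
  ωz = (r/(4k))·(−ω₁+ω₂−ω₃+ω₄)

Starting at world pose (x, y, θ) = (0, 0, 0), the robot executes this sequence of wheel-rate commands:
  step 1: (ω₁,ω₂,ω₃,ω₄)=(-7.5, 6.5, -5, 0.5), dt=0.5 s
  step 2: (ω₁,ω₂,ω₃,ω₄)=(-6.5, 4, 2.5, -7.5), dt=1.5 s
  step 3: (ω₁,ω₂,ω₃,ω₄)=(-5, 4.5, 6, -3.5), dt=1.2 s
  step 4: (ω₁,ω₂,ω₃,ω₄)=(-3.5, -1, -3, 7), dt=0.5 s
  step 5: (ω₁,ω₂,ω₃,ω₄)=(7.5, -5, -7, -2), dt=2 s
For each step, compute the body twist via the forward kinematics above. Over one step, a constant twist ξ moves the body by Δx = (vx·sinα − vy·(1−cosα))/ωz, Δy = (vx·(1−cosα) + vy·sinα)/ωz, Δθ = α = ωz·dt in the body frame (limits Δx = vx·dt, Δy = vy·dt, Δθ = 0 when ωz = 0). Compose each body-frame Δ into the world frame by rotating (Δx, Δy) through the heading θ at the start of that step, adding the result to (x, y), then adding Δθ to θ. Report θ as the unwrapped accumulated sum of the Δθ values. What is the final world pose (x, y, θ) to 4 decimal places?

step 1: ξ=(vx,vy,ωz)=(-0.0550, 0.0850, 0.6500), dt=0.5 → body Δ=(-0.0339, 0.0373, 0.3250) → world pose (-0.0339, 0.0373, 0.3250)
step 2: ξ=(vx,vy,ωz)=(-0.0750, 0.2050, 0.0167), dt=1.5 → body Δ=(-0.1163, 0.3061, 0.0250) → world pose (-0.2418, 0.2902, 0.3500)
step 3: ξ=(vx,vy,ωz)=(0.0200, 0.1900, 0.0000), dt=1.2 → body Δ=(0.0240, 0.2280, 0.0000) → world pose (-0.2975, 0.5126, 0.3500)
step 4: ξ=(vx,vy,ωz)=(-0.0050, -0.0750, 0.4167), dt=0.5 → body Δ=(0.0014, -0.0375, 0.2083) → world pose (-0.2833, 0.4779, 0.5583)
step 5: ξ=(vx,vy,ωz)=(-0.0650, -0.1750, -0.2500), dt=2.0 → body Δ=(-0.2103, -0.3038, -0.5000) → world pose (-0.3008, 0.1088, 0.0583)

(-0.3008, 0.1088, 0.0583)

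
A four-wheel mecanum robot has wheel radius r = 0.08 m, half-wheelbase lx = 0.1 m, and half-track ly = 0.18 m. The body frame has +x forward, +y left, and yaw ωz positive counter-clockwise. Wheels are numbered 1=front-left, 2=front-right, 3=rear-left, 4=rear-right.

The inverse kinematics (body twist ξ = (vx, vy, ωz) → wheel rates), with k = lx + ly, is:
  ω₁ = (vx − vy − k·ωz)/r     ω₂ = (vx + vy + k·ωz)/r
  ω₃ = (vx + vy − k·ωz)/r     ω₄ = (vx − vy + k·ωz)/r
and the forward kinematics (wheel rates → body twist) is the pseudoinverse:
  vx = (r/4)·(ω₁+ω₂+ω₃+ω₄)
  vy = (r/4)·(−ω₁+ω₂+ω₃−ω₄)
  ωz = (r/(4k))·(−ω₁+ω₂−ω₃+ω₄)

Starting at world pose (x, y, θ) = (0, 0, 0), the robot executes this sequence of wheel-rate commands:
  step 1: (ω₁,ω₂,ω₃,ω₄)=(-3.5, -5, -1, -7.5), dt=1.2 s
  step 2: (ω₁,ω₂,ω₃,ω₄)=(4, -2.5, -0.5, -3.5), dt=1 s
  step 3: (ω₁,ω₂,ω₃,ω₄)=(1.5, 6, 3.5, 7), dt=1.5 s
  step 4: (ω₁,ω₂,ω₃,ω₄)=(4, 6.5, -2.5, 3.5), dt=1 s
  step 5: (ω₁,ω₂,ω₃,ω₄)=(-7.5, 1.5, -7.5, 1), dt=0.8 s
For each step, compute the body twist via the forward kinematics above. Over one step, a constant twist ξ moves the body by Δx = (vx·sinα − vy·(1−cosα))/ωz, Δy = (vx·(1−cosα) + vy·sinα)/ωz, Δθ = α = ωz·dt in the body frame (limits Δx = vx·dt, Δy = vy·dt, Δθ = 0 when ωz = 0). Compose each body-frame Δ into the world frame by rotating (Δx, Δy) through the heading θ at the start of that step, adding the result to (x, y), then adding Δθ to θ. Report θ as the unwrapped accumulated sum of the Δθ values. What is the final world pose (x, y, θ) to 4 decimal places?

(-0.0420, -0.3679, 1.1000)

step 1: ξ=(vx,vy,ωz)=(-0.3400, 0.1000, -0.5714), dt=1.2 → body Δ=(-0.3372, 0.2453, -0.6857) → world pose (-0.3372, 0.2453, -0.6857)
step 2: ξ=(vx,vy,ωz)=(-0.0500, -0.0700, -0.6786), dt=1.0 → body Δ=(-0.0691, -0.0484, -0.6786) → world pose (-0.4214, 0.2516, -1.3643)
step 3: ξ=(vx,vy,ωz)=(0.3600, 0.0200, 0.5714), dt=1.5 → body Δ=(0.4642, 0.2441, 0.8571) → world pose (-0.0873, -0.1527, -0.5071)
step 4: ξ=(vx,vy,ωz)=(0.2300, -0.0700, 0.6071), dt=1.0 → body Δ=(0.2367, 0.0019, 0.6071) → world pose (0.1206, -0.2660, 0.1000)
step 5: ξ=(vx,vy,ωz)=(-0.2500, 0.0100, 1.2500), dt=0.8 → body Δ=(-0.1720, -0.0852, 1.0000) → world pose (-0.0420, -0.3679, 1.1000)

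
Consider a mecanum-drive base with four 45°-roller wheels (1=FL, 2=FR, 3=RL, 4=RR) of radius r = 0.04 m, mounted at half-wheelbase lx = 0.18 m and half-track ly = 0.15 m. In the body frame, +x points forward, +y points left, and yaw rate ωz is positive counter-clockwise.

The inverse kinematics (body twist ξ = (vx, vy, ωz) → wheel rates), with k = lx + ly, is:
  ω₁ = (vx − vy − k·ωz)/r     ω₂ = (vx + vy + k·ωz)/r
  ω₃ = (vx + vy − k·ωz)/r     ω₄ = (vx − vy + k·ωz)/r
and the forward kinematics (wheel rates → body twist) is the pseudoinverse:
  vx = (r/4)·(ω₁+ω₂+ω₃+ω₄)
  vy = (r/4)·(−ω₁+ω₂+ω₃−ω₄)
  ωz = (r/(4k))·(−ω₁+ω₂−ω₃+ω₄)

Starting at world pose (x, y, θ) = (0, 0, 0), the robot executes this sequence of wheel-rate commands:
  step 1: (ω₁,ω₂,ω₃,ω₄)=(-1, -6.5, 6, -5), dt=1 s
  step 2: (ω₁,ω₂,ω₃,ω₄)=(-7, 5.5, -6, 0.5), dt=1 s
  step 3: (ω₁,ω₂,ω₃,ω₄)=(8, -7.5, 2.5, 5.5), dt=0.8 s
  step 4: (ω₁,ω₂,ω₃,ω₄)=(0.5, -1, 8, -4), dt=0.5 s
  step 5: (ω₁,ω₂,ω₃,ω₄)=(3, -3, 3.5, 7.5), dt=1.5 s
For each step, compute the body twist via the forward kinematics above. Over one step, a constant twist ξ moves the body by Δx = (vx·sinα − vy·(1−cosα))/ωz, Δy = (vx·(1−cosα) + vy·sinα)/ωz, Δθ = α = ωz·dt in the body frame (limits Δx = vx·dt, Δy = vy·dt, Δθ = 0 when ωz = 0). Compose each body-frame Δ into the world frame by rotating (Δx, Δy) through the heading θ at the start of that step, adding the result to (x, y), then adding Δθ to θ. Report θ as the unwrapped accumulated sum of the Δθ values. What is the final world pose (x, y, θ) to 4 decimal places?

(0.0636, -0.1761, -0.5227)

step 1: ξ=(vx,vy,ωz)=(-0.0650, 0.0550, -0.5000), dt=1.0 → body Δ=(-0.0489, 0.0687, -0.5000) → world pose (-0.0489, 0.0687, -0.5000)
step 2: ξ=(vx,vy,ωz)=(-0.0700, 0.0600, 0.5758), dt=1.0 → body Δ=(-0.0830, 0.0371, 0.5758) → world pose (-0.1039, 0.1410, 0.0758)
step 3: ξ=(vx,vy,ωz)=(0.0850, -0.1850, -0.3788), dt=0.8 → body Δ=(0.0447, -0.1560, -0.3030) → world pose (-0.0475, -0.0111, -0.2273)
step 4: ξ=(vx,vy,ωz)=(0.0350, 0.1050, -0.4091), dt=0.5 → body Δ=(0.0227, 0.0504, -0.2045) → world pose (-0.0140, 0.0328, -0.4318)
step 5: ξ=(vx,vy,ωz)=(0.1100, -0.1000, -0.0606), dt=1.5 → body Δ=(0.1580, -0.1573, -0.0909) → world pose (0.0636, -0.1761, -0.5227)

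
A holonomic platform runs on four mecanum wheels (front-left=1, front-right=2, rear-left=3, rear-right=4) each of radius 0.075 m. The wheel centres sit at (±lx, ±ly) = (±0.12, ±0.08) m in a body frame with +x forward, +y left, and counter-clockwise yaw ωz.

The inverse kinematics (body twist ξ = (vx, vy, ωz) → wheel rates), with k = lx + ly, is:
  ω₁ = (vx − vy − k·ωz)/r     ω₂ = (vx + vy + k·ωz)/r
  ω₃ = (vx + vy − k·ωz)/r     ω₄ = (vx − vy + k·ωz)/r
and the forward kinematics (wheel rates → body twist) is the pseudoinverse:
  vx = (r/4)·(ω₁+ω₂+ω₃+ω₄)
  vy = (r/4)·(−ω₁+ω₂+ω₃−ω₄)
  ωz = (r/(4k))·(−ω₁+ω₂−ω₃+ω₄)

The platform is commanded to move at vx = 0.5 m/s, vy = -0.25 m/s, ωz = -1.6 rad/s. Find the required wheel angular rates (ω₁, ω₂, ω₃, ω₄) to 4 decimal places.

k = lx + ly = 0.12 + 0.08 = 0.2000;  k·ωz = 0.2000·-1.6 = -0.3200
ω₁ (FL) = (vx − vy − k·ωz)/r = 1.0700/0.075 = 14.2667
ω₂ (FR) = (vx + vy + k·ωz)/r = -0.0700/0.075 = -0.9333
ω₃ (RL) = (vx + vy − k·ωz)/r = 0.5700/0.075 = 7.6000
ω₄ (RR) = (vx − vy + k·ωz)/r = 0.4300/0.075 = 5.7333

(14.2667, -0.9333, 7.6000, 5.7333)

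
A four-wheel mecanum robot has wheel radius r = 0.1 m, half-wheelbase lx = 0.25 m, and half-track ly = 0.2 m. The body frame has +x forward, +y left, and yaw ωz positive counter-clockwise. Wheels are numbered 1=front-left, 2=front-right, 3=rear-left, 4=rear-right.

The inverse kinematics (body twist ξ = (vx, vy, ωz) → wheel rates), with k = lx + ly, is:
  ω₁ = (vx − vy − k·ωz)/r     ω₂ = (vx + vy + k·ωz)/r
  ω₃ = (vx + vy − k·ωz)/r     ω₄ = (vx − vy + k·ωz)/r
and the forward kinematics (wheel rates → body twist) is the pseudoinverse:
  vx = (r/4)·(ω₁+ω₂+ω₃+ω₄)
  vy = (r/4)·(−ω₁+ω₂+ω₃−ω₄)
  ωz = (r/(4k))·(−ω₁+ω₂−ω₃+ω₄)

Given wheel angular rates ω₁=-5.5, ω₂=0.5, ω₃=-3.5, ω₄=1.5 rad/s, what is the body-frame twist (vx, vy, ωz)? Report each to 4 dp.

(-0.1750, 0.0250, 0.6111)

k = lx + ly = 0.25 + 0.2 = 0.4500
ω₁+ω₂+ω₃+ω₄ = -7.0000  →  vx = (0.1/4)·-7.0000 = -0.1750
−ω₁+ω₂+ω₃−ω₄ = 1.0000  →  vy = (0.1/4)·1.0000 = 0.0250
−ω₁+ω₂−ω₃+ω₄ = 11.0000  →  ωz = (0.1/1.8000)·11.0000 = 0.6111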